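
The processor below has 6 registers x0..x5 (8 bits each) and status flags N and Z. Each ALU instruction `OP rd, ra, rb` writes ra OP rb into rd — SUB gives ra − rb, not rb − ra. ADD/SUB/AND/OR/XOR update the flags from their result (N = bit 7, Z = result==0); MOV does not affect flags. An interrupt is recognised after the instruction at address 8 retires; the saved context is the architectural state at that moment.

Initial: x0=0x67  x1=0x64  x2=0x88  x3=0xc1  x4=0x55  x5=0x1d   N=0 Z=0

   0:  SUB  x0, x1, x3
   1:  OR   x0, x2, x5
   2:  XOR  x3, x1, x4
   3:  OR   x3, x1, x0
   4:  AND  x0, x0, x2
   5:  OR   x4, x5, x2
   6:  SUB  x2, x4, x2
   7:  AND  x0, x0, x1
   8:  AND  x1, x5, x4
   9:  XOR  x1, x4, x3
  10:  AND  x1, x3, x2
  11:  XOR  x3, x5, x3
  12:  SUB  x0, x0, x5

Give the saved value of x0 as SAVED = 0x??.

after  0: x0=0xa3 x1=0x64 x2=0x88 x3=0xc1 x4=0x55 x5=0x1d  N=1 Z=0
after  1: x0=0x9d x1=0x64 x2=0x88 x3=0xc1 x4=0x55 x5=0x1d  N=1 Z=0
after  2: x0=0x9d x1=0x64 x2=0x88 x3=0x31 x4=0x55 x5=0x1d  N=0 Z=0
after  3: x0=0x9d x1=0x64 x2=0x88 x3=0xfd x4=0x55 x5=0x1d  N=1 Z=0
after  4: x0=0x88 x1=0x64 x2=0x88 x3=0xfd x4=0x55 x5=0x1d  N=1 Z=0
after  5: x0=0x88 x1=0x64 x2=0x88 x3=0xfd x4=0x9d x5=0x1d  N=1 Z=0
after  6: x0=0x88 x1=0x64 x2=0x15 x3=0xfd x4=0x9d x5=0x1d  N=0 Z=0
after  7: x0=0x00 x1=0x64 x2=0x15 x3=0xfd x4=0x9d x5=0x1d  N=0 Z=1
after  8: x0=0x00 x1=0x1d x2=0x15 x3=0xfd x4=0x9d x5=0x1d  N=0 Z=0
-- IRQ taken; context saved, return-PC = 9 --

SAVED = 0x00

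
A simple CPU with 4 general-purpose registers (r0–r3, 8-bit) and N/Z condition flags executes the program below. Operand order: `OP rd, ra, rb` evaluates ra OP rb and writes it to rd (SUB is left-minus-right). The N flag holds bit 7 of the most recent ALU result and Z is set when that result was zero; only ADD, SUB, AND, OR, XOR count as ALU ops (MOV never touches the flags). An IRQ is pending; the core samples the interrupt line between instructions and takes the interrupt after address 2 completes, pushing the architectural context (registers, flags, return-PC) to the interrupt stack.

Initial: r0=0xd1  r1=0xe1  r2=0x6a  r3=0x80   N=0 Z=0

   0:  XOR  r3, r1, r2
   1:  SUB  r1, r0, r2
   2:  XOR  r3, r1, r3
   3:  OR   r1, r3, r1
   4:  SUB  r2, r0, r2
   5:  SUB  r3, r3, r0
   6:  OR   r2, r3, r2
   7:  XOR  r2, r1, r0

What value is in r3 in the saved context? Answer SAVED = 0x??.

after  0: r0=0xd1 r1=0xe1 r2=0x6a r3=0x8b  N=1 Z=0
after  1: r0=0xd1 r1=0x67 r2=0x6a r3=0x8b  N=0 Z=0
after  2: r0=0xd1 r1=0x67 r2=0x6a r3=0xec  N=1 Z=0
-- IRQ taken; context saved, return-PC = 3 --

SAVED = 0xec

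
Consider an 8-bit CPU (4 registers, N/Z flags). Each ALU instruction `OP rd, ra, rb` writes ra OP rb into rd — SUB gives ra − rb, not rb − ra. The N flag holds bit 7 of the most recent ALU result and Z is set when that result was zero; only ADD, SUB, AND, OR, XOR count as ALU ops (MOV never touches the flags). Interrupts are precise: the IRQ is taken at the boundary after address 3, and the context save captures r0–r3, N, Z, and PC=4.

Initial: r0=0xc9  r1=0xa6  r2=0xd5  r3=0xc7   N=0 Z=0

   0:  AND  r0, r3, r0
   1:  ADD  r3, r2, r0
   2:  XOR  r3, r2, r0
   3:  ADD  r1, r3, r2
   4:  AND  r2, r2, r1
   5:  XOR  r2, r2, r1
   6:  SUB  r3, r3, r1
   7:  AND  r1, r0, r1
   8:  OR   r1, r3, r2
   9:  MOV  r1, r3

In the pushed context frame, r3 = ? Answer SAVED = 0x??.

after  0: r0=0xc1 r1=0xa6 r2=0xd5 r3=0xc7  N=1 Z=0
after  1: r0=0xc1 r1=0xa6 r2=0xd5 r3=0x96  N=1 Z=0
after  2: r0=0xc1 r1=0xa6 r2=0xd5 r3=0x14  N=0 Z=0
after  3: r0=0xc1 r1=0xe9 r2=0xd5 r3=0x14  N=1 Z=0
-- IRQ taken; context saved, return-PC = 4 --

SAVED = 0x14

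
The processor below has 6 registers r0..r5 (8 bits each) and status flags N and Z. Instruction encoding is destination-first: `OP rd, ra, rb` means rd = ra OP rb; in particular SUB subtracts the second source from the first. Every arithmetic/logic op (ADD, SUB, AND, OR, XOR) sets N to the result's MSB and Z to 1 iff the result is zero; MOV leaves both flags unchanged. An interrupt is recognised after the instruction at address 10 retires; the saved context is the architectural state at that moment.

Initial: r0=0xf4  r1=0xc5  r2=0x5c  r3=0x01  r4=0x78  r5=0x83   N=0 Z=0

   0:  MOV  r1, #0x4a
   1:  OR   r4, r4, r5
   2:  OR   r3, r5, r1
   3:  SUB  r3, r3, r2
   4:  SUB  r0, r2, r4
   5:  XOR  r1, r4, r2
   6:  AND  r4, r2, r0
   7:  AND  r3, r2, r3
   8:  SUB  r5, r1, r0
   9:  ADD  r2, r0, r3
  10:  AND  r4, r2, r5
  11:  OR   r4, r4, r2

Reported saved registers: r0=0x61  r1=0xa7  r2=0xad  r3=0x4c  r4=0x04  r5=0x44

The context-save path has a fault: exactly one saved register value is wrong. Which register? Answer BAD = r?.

BAD = r5

after  0: r0=0xf4 r1=0x4a r2=0x5c r3=0x01 r4=0x78 r5=0x83  N=0 Z=0
after  1: r0=0xf4 r1=0x4a r2=0x5c r3=0x01 r4=0xfb r5=0x83  N=1 Z=0
after  2: r0=0xf4 r1=0x4a r2=0x5c r3=0xcb r4=0xfb r5=0x83  N=1 Z=0
after  3: r0=0xf4 r1=0x4a r2=0x5c r3=0x6f r4=0xfb r5=0x83  N=0 Z=0
after  4: r0=0x61 r1=0x4a r2=0x5c r3=0x6f r4=0xfb r5=0x83  N=0 Z=0
after  5: r0=0x61 r1=0xa7 r2=0x5c r3=0x6f r4=0xfb r5=0x83  N=1 Z=0
after  6: r0=0x61 r1=0xa7 r2=0x5c r3=0x6f r4=0x40 r5=0x83  N=0 Z=0
after  7: r0=0x61 r1=0xa7 r2=0x5c r3=0x4c r4=0x40 r5=0x83  N=0 Z=0
after  8: r0=0x61 r1=0xa7 r2=0x5c r3=0x4c r4=0x40 r5=0x46  N=0 Z=0
after  9: r0=0x61 r1=0xa7 r2=0xad r3=0x4c r4=0x40 r5=0x46  N=1 Z=0
after 10: r0=0x61 r1=0xa7 r2=0xad r3=0x4c r4=0x04 r5=0x46  N=0 Z=0
-- IRQ taken; context saved, return-PC = 11 --
mismatch: r5: reported 0x44 vs actual 0x46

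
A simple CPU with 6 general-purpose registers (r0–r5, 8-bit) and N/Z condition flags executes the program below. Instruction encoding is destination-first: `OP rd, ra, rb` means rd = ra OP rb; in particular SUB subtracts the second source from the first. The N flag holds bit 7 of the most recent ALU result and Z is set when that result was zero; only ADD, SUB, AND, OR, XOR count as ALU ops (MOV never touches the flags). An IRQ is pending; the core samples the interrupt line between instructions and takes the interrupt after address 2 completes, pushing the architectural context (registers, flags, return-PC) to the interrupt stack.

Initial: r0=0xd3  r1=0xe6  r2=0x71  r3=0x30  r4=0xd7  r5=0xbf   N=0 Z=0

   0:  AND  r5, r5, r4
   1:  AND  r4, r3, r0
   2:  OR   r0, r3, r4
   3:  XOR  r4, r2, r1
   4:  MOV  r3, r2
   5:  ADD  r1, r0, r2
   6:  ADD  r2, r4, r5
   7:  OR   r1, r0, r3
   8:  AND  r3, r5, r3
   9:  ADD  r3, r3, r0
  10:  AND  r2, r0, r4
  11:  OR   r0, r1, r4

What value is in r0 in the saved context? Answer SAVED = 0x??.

SAVED = 0x30

after  0: r0=0xd3 r1=0xe6 r2=0x71 r3=0x30 r4=0xd7 r5=0x97  N=1 Z=0
after  1: r0=0xd3 r1=0xe6 r2=0x71 r3=0x30 r4=0x10 r5=0x97  N=0 Z=0
after  2: r0=0x30 r1=0xe6 r2=0x71 r3=0x30 r4=0x10 r5=0x97  N=0 Z=0
-- IRQ taken; context saved, return-PC = 3 --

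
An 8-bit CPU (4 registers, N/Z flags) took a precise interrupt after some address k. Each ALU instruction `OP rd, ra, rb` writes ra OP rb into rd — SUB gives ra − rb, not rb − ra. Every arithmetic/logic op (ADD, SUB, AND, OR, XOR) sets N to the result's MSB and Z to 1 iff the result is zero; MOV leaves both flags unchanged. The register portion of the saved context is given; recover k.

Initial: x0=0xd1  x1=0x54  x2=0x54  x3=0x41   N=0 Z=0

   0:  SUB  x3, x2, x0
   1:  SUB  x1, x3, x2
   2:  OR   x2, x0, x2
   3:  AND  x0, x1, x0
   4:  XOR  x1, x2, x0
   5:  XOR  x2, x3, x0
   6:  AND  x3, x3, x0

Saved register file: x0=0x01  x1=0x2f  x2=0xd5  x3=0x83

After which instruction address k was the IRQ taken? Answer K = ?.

K = 3

after  0: x0=0xd1 x1=0x54 x2=0x54 x3=0x83  N=1 Z=0
after  1: x0=0xd1 x1=0x2f x2=0x54 x3=0x83  N=0 Z=0
after  2: x0=0xd1 x1=0x2f x2=0xd5 x3=0x83  N=1 Z=0
after  3: x0=0x01 x1=0x2f x2=0xd5 x3=0x83  N=0 Z=0
-- IRQ taken; context saved, return-PC = 4 --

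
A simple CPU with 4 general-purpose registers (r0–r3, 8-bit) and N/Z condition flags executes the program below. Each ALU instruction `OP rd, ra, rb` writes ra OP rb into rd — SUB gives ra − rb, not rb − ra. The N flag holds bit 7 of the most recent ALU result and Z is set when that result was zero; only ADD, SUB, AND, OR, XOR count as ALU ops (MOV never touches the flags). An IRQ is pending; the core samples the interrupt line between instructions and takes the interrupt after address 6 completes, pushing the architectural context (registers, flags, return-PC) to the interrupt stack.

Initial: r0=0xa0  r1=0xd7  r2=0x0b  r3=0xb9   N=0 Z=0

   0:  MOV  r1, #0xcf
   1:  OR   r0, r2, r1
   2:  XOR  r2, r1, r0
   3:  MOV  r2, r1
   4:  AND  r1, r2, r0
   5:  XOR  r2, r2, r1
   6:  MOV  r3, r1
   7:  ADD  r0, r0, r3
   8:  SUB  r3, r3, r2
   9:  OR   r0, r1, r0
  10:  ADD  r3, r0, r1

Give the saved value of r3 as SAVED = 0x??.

after  0: r0=0xa0 r1=0xcf r2=0x0b r3=0xb9  N=0 Z=0
after  1: r0=0xcf r1=0xcf r2=0x0b r3=0xb9  N=1 Z=0
after  2: r0=0xcf r1=0xcf r2=0x00 r3=0xb9  N=0 Z=1
after  3: r0=0xcf r1=0xcf r2=0xcf r3=0xb9  N=0 Z=1
after  4: r0=0xcf r1=0xcf r2=0xcf r3=0xb9  N=1 Z=0
after  5: r0=0xcf r1=0xcf r2=0x00 r3=0xb9  N=0 Z=1
after  6: r0=0xcf r1=0xcf r2=0x00 r3=0xcf  N=0 Z=1
-- IRQ taken; context saved, return-PC = 7 --

SAVED = 0xcf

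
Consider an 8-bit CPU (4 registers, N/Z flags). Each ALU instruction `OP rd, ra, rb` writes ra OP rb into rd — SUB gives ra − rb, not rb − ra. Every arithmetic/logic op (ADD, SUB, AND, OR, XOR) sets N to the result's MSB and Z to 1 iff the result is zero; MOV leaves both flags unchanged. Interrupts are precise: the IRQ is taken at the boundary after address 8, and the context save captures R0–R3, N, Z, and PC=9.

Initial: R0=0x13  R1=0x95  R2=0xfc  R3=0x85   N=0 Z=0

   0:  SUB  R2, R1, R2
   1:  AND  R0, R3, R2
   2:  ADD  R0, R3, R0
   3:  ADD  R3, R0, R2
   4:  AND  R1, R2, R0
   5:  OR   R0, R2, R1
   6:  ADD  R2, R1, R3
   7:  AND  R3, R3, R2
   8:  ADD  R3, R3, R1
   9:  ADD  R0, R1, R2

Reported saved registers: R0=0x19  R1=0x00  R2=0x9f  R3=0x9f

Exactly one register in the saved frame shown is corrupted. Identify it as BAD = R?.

after  0: R0=0x13 R1=0x95 R2=0x99 R3=0x85  N=1 Z=0
after  1: R0=0x81 R1=0x95 R2=0x99 R3=0x85  N=1 Z=0
after  2: R0=0x06 R1=0x95 R2=0x99 R3=0x85  N=0 Z=0
after  3: R0=0x06 R1=0x95 R2=0x99 R3=0x9f  N=1 Z=0
after  4: R0=0x06 R1=0x00 R2=0x99 R3=0x9f  N=0 Z=1
after  5: R0=0x99 R1=0x00 R2=0x99 R3=0x9f  N=1 Z=0
after  6: R0=0x99 R1=0x00 R2=0x9f R3=0x9f  N=1 Z=0
after  7: R0=0x99 R1=0x00 R2=0x9f R3=0x9f  N=1 Z=0
after  8: R0=0x99 R1=0x00 R2=0x9f R3=0x9f  N=1 Z=0
-- IRQ taken; context saved, return-PC = 9 --
mismatch: R0: reported 0x19 vs actual 0x99

BAD = R0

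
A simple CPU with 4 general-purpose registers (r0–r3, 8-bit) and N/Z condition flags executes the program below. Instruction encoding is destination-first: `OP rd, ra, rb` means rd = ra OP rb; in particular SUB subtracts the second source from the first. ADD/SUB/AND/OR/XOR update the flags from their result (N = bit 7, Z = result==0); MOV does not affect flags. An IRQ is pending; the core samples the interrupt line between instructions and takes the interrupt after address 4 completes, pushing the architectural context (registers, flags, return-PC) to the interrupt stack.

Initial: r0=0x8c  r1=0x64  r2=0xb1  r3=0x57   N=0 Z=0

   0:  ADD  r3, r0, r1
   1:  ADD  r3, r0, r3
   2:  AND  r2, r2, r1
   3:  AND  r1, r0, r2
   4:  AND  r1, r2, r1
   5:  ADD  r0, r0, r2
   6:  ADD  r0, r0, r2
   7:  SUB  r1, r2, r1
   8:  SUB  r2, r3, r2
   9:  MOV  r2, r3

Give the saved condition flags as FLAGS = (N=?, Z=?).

after  0: r0=0x8c r1=0x64 r2=0xb1 r3=0xf0  N=1 Z=0
after  1: r0=0x8c r1=0x64 r2=0xb1 r3=0x7c  N=0 Z=0
after  2: r0=0x8c r1=0x64 r2=0x20 r3=0x7c  N=0 Z=0
after  3: r0=0x8c r1=0x00 r2=0x20 r3=0x7c  N=0 Z=1
after  4: r0=0x8c r1=0x00 r2=0x20 r3=0x7c  N=0 Z=1
-- IRQ taken; context saved, return-PC = 5 --

FLAGS = (N=0, Z=1)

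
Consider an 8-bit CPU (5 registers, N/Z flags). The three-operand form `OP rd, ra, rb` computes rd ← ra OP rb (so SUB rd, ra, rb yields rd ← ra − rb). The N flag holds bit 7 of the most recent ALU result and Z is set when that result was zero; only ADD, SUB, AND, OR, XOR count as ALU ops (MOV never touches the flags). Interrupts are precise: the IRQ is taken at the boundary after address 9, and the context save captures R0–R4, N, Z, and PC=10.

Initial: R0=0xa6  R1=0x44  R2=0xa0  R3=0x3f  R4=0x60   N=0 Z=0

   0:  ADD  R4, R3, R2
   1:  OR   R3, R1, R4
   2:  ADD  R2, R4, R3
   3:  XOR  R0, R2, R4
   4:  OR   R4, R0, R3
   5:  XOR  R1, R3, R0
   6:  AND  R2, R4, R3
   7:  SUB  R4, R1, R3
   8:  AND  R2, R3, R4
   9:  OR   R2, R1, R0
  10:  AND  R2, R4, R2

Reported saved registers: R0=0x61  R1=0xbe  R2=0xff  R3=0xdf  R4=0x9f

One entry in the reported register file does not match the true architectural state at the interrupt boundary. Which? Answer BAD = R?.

BAD = R4

after  0: R0=0xa6 R1=0x44 R2=0xa0 R3=0x3f R4=0xdf  N=1 Z=0
after  1: R0=0xa6 R1=0x44 R2=0xa0 R3=0xdf R4=0xdf  N=1 Z=0
after  2: R0=0xa6 R1=0x44 R2=0xbe R3=0xdf R4=0xdf  N=1 Z=0
after  3: R0=0x61 R1=0x44 R2=0xbe R3=0xdf R4=0xdf  N=0 Z=0
after  4: R0=0x61 R1=0x44 R2=0xbe R3=0xdf R4=0xff  N=1 Z=0
after  5: R0=0x61 R1=0xbe R2=0xbe R3=0xdf R4=0xff  N=1 Z=0
after  6: R0=0x61 R1=0xbe R2=0xdf R3=0xdf R4=0xff  N=1 Z=0
after  7: R0=0x61 R1=0xbe R2=0xdf R3=0xdf R4=0xdf  N=1 Z=0
after  8: R0=0x61 R1=0xbe R2=0xdf R3=0xdf R4=0xdf  N=1 Z=0
after  9: R0=0x61 R1=0xbe R2=0xff R3=0xdf R4=0xdf  N=1 Z=0
-- IRQ taken; context saved, return-PC = 10 --
mismatch: R4: reported 0x9f vs actual 0xdf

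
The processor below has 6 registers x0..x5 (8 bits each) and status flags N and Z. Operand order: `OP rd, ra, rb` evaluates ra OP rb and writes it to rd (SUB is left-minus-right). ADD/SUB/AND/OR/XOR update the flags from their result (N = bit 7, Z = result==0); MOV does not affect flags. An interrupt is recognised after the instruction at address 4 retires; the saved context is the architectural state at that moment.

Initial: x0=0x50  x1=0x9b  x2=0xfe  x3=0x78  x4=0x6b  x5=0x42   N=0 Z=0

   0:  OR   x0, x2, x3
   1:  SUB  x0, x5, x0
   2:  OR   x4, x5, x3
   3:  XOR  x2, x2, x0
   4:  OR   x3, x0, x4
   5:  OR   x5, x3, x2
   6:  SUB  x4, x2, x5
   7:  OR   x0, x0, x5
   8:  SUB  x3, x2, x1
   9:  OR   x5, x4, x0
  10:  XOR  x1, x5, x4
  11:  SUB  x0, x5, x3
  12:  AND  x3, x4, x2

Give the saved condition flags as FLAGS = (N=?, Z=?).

after  0: x0=0xfe x1=0x9b x2=0xfe x3=0x78 x4=0x6b x5=0x42  N=1 Z=0
after  1: x0=0x44 x1=0x9b x2=0xfe x3=0x78 x4=0x6b x5=0x42  N=0 Z=0
after  2: x0=0x44 x1=0x9b x2=0xfe x3=0x78 x4=0x7a x5=0x42  N=0 Z=0
after  3: x0=0x44 x1=0x9b x2=0xba x3=0x78 x4=0x7a x5=0x42  N=1 Z=0
after  4: x0=0x44 x1=0x9b x2=0xba x3=0x7e x4=0x7a x5=0x42  N=0 Z=0
-- IRQ taken; context saved, return-PC = 5 --

FLAGS = (N=0, Z=0)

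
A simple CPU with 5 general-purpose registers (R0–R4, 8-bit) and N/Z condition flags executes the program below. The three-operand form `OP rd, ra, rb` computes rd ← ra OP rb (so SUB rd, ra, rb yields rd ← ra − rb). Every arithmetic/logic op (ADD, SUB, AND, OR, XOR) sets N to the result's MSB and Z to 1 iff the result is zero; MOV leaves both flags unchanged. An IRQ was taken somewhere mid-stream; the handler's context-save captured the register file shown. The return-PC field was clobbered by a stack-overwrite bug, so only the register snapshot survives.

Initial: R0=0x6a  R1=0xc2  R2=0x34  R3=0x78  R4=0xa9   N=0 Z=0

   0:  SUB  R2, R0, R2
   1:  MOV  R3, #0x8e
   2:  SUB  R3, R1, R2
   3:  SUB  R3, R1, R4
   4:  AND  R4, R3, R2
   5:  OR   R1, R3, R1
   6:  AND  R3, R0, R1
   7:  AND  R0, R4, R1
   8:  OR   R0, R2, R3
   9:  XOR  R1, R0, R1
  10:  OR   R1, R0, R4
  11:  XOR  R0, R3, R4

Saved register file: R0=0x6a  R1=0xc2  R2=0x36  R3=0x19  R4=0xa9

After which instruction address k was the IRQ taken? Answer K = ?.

after  0: R0=0x6a R1=0xc2 R2=0x36 R3=0x78 R4=0xa9  N=0 Z=0
after  1: R0=0x6a R1=0xc2 R2=0x36 R3=0x8e R4=0xa9  N=0 Z=0
after  2: R0=0x6a R1=0xc2 R2=0x36 R3=0x8c R4=0xa9  N=1 Z=0
after  3: R0=0x6a R1=0xc2 R2=0x36 R3=0x19 R4=0xa9  N=0 Z=0
-- IRQ taken; context saved, return-PC = 4 --

K = 3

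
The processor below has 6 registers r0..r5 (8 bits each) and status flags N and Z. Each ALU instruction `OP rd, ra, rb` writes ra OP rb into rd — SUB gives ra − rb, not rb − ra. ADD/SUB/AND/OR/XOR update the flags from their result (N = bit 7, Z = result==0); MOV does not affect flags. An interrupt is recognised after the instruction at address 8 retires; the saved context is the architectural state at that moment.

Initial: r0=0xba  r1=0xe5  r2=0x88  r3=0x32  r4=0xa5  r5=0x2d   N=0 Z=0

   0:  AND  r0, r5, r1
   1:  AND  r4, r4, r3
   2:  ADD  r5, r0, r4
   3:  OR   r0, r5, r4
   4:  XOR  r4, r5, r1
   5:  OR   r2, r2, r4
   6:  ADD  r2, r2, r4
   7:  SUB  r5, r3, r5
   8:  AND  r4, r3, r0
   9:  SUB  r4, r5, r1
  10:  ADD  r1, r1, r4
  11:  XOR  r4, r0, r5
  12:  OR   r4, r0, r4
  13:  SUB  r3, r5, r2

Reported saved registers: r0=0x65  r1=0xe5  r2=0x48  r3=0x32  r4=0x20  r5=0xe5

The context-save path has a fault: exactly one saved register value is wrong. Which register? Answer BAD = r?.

after  0: r0=0x25 r1=0xe5 r2=0x88 r3=0x32 r4=0xa5 r5=0x2d  N=0 Z=0
after  1: r0=0x25 r1=0xe5 r2=0x88 r3=0x32 r4=0x20 r5=0x2d  N=0 Z=0
after  2: r0=0x25 r1=0xe5 r2=0x88 r3=0x32 r4=0x20 r5=0x45  N=0 Z=0
after  3: r0=0x65 r1=0xe5 r2=0x88 r3=0x32 r4=0x20 r5=0x45  N=0 Z=0
after  4: r0=0x65 r1=0xe5 r2=0x88 r3=0x32 r4=0xa0 r5=0x45  N=1 Z=0
after  5: r0=0x65 r1=0xe5 r2=0xa8 r3=0x32 r4=0xa0 r5=0x45  N=1 Z=0
after  6: r0=0x65 r1=0xe5 r2=0x48 r3=0x32 r4=0xa0 r5=0x45  N=0 Z=0
after  7: r0=0x65 r1=0xe5 r2=0x48 r3=0x32 r4=0xa0 r5=0xed  N=1 Z=0
after  8: r0=0x65 r1=0xe5 r2=0x48 r3=0x32 r4=0x20 r5=0xed  N=0 Z=0
-- IRQ taken; context saved, return-PC = 9 --
mismatch: r5: reported 0xe5 vs actual 0xed

BAD = r5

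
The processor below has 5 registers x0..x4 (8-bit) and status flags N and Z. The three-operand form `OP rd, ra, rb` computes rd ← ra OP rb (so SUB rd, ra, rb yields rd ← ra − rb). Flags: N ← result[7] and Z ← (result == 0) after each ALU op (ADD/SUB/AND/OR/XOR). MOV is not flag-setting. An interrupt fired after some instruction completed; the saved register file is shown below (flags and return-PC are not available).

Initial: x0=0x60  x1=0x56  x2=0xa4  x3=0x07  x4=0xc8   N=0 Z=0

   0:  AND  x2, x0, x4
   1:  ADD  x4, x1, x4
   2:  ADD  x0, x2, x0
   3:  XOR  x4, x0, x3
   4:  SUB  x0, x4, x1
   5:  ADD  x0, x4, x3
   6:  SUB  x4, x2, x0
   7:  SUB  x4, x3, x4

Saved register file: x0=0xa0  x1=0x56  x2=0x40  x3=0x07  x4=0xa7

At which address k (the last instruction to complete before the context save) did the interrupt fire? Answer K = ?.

K = 3

after  0: x0=0x60 x1=0x56 x2=0x40 x3=0x07 x4=0xc8  N=0 Z=0
after  1: x0=0x60 x1=0x56 x2=0x40 x3=0x07 x4=0x1e  N=0 Z=0
after  2: x0=0xa0 x1=0x56 x2=0x40 x3=0x07 x4=0x1e  N=1 Z=0
after  3: x0=0xa0 x1=0x56 x2=0x40 x3=0x07 x4=0xa7  N=1 Z=0
-- IRQ taken; context saved, return-PC = 4 --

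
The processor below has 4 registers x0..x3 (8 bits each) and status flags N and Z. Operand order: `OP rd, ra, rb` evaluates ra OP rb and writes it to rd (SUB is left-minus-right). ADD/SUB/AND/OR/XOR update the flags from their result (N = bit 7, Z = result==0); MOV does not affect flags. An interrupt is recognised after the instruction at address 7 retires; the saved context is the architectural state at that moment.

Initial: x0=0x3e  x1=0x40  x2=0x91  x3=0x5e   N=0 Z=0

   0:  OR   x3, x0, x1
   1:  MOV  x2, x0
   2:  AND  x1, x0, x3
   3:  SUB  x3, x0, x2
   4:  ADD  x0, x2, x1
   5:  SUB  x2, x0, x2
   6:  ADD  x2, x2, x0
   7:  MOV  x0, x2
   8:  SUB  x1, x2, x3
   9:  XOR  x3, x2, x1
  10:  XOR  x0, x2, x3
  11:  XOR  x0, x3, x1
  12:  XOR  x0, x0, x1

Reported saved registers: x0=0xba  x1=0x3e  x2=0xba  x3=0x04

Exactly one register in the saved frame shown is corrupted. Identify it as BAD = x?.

after  0: x0=0x3e x1=0x40 x2=0x91 x3=0x7e  N=0 Z=0
after  1: x0=0x3e x1=0x40 x2=0x3e x3=0x7e  N=0 Z=0
after  2: x0=0x3e x1=0x3e x2=0x3e x3=0x7e  N=0 Z=0
after  3: x0=0x3e x1=0x3e x2=0x3e x3=0x00  N=0 Z=1
after  4: x0=0x7c x1=0x3e x2=0x3e x3=0x00  N=0 Z=0
after  5: x0=0x7c x1=0x3e x2=0x3e x3=0x00  N=0 Z=0
after  6: x0=0x7c x1=0x3e x2=0xba x3=0x00  N=1 Z=0
after  7: x0=0xba x1=0x3e x2=0xba x3=0x00  N=1 Z=0
-- IRQ taken; context saved, return-PC = 8 --
mismatch: x3: reported 0x04 vs actual 0x00

BAD = x3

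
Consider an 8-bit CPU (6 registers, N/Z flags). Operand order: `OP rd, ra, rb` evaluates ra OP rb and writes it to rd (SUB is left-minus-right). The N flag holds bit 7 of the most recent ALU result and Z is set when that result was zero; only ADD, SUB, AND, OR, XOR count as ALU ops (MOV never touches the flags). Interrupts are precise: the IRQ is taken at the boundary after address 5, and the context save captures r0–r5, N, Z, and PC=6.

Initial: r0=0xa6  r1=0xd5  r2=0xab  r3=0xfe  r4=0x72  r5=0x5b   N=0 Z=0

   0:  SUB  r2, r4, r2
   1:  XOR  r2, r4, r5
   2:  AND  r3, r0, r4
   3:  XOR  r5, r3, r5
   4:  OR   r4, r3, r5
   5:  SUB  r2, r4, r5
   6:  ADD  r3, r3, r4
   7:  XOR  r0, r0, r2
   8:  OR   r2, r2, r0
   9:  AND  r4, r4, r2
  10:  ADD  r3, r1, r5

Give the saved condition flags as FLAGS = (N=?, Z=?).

FLAGS = (N=0, Z=0)

after  0: r0=0xa6 r1=0xd5 r2=0xc7 r3=0xfe r4=0x72 r5=0x5b  N=1 Z=0
after  1: r0=0xa6 r1=0xd5 r2=0x29 r3=0xfe r4=0x72 r5=0x5b  N=0 Z=0
after  2: r0=0xa6 r1=0xd5 r2=0x29 r3=0x22 r4=0x72 r5=0x5b  N=0 Z=0
after  3: r0=0xa6 r1=0xd5 r2=0x29 r3=0x22 r4=0x72 r5=0x79  N=0 Z=0
after  4: r0=0xa6 r1=0xd5 r2=0x29 r3=0x22 r4=0x7b r5=0x79  N=0 Z=0
after  5: r0=0xa6 r1=0xd5 r2=0x02 r3=0x22 r4=0x7b r5=0x79  N=0 Z=0
-- IRQ taken; context saved, return-PC = 6 --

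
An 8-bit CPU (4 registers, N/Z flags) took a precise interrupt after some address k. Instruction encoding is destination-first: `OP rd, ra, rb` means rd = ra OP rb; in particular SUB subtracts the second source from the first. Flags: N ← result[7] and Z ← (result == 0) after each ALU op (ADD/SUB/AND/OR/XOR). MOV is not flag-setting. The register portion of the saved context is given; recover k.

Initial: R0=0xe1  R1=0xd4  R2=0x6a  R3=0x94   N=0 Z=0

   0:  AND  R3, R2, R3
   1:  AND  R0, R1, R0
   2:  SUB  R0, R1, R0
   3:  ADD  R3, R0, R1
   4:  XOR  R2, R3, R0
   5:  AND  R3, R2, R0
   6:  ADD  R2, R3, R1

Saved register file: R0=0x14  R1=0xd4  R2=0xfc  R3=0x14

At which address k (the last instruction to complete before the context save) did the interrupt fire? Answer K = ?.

K = 5

after  0: R0=0xe1 R1=0xd4 R2=0x6a R3=0x00  N=0 Z=1
after  1: R0=0xc0 R1=0xd4 R2=0x6a R3=0x00  N=1 Z=0
after  2: R0=0x14 R1=0xd4 R2=0x6a R3=0x00  N=0 Z=0
after  3: R0=0x14 R1=0xd4 R2=0x6a R3=0xe8  N=1 Z=0
after  4: R0=0x14 R1=0xd4 R2=0xfc R3=0xe8  N=1 Z=0
after  5: R0=0x14 R1=0xd4 R2=0xfc R3=0x14  N=0 Z=0
-- IRQ taken; context saved, return-PC = 6 --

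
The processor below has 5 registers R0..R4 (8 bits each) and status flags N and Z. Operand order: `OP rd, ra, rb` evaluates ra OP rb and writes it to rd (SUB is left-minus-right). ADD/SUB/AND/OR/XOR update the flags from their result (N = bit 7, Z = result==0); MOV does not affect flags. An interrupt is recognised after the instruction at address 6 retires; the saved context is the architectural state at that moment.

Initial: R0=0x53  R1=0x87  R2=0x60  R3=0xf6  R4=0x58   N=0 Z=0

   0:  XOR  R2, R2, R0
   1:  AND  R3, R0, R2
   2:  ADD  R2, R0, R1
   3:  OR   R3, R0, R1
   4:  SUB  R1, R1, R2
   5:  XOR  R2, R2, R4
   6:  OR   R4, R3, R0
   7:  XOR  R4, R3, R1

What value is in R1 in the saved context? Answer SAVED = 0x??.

after  0: R0=0x53 R1=0x87 R2=0x33 R3=0xf6 R4=0x58  N=0 Z=0
after  1: R0=0x53 R1=0x87 R2=0x33 R3=0x13 R4=0x58  N=0 Z=0
after  2: R0=0x53 R1=0x87 R2=0xda R3=0x13 R4=0x58  N=1 Z=0
after  3: R0=0x53 R1=0x87 R2=0xda R3=0xd7 R4=0x58  N=1 Z=0
after  4: R0=0x53 R1=0xad R2=0xda R3=0xd7 R4=0x58  N=1 Z=0
after  5: R0=0x53 R1=0xad R2=0x82 R3=0xd7 R4=0x58  N=1 Z=0
after  6: R0=0x53 R1=0xad R2=0x82 R3=0xd7 R4=0xd7  N=1 Z=0
-- IRQ taken; context saved, return-PC = 7 --

SAVED = 0xad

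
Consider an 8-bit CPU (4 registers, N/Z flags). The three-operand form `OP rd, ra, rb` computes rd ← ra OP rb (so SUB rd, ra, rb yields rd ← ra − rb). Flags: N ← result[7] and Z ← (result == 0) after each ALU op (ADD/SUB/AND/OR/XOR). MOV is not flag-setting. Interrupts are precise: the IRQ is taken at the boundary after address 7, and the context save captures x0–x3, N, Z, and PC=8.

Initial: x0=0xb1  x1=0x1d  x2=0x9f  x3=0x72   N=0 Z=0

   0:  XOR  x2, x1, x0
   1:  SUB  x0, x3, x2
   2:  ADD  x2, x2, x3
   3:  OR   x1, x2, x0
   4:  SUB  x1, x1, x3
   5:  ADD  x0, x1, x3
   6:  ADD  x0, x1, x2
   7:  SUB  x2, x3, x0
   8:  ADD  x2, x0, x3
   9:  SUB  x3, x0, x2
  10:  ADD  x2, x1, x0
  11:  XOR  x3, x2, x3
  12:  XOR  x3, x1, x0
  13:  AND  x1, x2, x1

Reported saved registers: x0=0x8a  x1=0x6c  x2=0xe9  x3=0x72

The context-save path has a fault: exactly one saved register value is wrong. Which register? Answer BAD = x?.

after  0: x0=0xb1 x1=0x1d x2=0xac x3=0x72  N=1 Z=0
after  1: x0=0xc6 x1=0x1d x2=0xac x3=0x72  N=1 Z=0
after  2: x0=0xc6 x1=0x1d x2=0x1e x3=0x72  N=0 Z=0
after  3: x0=0xc6 x1=0xde x2=0x1e x3=0x72  N=1 Z=0
after  4: x0=0xc6 x1=0x6c x2=0x1e x3=0x72  N=0 Z=0
after  5: x0=0xde x1=0x6c x2=0x1e x3=0x72  N=1 Z=0
after  6: x0=0x8a x1=0x6c x2=0x1e x3=0x72  N=1 Z=0
after  7: x0=0x8a x1=0x6c x2=0xe8 x3=0x72  N=1 Z=0
-- IRQ taken; context saved, return-PC = 8 --
mismatch: x2: reported 0xe9 vs actual 0xe8

BAD = x2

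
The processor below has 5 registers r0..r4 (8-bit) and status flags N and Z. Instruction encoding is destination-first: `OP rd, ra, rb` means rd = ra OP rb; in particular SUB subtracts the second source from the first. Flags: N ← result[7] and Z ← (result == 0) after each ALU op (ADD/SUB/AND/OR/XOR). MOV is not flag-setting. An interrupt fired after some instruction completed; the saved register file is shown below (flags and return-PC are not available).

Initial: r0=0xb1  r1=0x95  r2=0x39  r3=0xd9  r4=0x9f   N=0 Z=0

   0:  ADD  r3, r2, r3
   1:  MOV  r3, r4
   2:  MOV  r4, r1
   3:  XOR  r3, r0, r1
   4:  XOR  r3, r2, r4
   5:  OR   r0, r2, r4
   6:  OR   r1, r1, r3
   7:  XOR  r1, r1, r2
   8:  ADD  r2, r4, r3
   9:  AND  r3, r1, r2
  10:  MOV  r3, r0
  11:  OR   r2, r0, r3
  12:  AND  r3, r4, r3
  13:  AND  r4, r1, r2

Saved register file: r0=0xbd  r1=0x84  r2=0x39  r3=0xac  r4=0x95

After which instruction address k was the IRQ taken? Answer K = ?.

K = 7

after  0: r0=0xb1 r1=0x95 r2=0x39 r3=0x12 r4=0x9f  N=0 Z=0
after  1: r0=0xb1 r1=0x95 r2=0x39 r3=0x9f r4=0x9f  N=0 Z=0
after  2: r0=0xb1 r1=0x95 r2=0x39 r3=0x9f r4=0x95  N=0 Z=0
after  3: r0=0xb1 r1=0x95 r2=0x39 r3=0x24 r4=0x95  N=0 Z=0
after  4: r0=0xb1 r1=0x95 r2=0x39 r3=0xac r4=0x95  N=1 Z=0
after  5: r0=0xbd r1=0x95 r2=0x39 r3=0xac r4=0x95  N=1 Z=0
after  6: r0=0xbd r1=0xbd r2=0x39 r3=0xac r4=0x95  N=1 Z=0
after  7: r0=0xbd r1=0x84 r2=0x39 r3=0xac r4=0x95  N=1 Z=0
-- IRQ taken; context saved, return-PC = 8 --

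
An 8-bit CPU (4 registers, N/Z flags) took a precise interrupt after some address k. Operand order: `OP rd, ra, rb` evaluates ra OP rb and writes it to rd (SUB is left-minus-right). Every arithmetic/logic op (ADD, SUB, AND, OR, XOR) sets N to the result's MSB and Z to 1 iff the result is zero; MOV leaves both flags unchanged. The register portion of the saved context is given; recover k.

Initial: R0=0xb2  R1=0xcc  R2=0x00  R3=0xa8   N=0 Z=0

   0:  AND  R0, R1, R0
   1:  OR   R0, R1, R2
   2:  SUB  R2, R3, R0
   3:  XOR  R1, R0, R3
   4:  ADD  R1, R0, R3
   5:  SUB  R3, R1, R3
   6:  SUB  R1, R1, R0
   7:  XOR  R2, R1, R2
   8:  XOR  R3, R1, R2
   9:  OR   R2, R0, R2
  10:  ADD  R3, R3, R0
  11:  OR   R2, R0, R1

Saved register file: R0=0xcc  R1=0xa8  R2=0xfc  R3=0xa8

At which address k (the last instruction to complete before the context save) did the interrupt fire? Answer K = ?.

K = 10

after  0: R0=0x80 R1=0xcc R2=0x00 R3=0xa8  N=1 Z=0
after  1: R0=0xcc R1=0xcc R2=0x00 R3=0xa8  N=1 Z=0
after  2: R0=0xcc R1=0xcc R2=0xdc R3=0xa8  N=1 Z=0
after  3: R0=0xcc R1=0x64 R2=0xdc R3=0xa8  N=0 Z=0
after  4: R0=0xcc R1=0x74 R2=0xdc R3=0xa8  N=0 Z=0
after  5: R0=0xcc R1=0x74 R2=0xdc R3=0xcc  N=1 Z=0
after  6: R0=0xcc R1=0xa8 R2=0xdc R3=0xcc  N=1 Z=0
after  7: R0=0xcc R1=0xa8 R2=0x74 R3=0xcc  N=0 Z=0
after  8: R0=0xcc R1=0xa8 R2=0x74 R3=0xdc  N=1 Z=0
after  9: R0=0xcc R1=0xa8 R2=0xfc R3=0xdc  N=1 Z=0
after 10: R0=0xcc R1=0xa8 R2=0xfc R3=0xa8  N=1 Z=0
-- IRQ taken; context saved, return-PC = 11 --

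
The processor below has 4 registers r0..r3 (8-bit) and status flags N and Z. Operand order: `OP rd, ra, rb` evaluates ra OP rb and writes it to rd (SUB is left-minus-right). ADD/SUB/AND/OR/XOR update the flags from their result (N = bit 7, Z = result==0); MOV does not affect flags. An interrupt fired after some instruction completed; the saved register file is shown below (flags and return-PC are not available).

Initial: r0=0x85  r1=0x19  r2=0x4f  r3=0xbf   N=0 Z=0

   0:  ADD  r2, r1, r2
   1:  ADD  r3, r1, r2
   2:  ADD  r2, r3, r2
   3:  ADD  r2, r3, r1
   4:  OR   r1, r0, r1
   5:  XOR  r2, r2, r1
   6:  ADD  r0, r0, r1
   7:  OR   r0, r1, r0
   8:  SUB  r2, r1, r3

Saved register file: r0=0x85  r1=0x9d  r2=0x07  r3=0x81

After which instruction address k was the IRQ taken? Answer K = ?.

after  0: r0=0x85 r1=0x19 r2=0x68 r3=0xbf  N=0 Z=0
after  1: r0=0x85 r1=0x19 r2=0x68 r3=0x81  N=1 Z=0
after  2: r0=0x85 r1=0x19 r2=0xe9 r3=0x81  N=1 Z=0
after  3: r0=0x85 r1=0x19 r2=0x9a r3=0x81  N=1 Z=0
after  4: r0=0x85 r1=0x9d r2=0x9a r3=0x81  N=1 Z=0
after  5: r0=0x85 r1=0x9d r2=0x07 r3=0x81  N=0 Z=0
-- IRQ taken; context saved, return-PC = 6 --

K = 5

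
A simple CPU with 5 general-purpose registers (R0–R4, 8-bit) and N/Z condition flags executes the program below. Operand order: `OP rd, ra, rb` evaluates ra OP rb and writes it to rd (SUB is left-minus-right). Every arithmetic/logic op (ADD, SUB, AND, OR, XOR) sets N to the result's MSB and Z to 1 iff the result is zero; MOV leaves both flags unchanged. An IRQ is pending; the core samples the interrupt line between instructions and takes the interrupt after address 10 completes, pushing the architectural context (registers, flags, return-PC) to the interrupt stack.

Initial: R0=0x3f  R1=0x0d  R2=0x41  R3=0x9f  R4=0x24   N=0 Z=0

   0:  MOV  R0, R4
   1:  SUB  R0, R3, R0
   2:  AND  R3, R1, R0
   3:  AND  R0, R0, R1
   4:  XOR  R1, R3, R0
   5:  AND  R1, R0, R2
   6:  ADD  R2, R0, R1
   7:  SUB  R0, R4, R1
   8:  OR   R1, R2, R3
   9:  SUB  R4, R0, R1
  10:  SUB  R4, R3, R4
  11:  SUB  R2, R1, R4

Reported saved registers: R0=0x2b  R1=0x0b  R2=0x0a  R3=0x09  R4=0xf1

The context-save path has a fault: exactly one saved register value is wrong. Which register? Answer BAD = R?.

BAD = R0

after  0: R0=0x24 R1=0x0d R2=0x41 R3=0x9f R4=0x24  N=0 Z=0
after  1: R0=0x7b R1=0x0d R2=0x41 R3=0x9f R4=0x24  N=0 Z=0
after  2: R0=0x7b R1=0x0d R2=0x41 R3=0x09 R4=0x24  N=0 Z=0
after  3: R0=0x09 R1=0x0d R2=0x41 R3=0x09 R4=0x24  N=0 Z=0
after  4: R0=0x09 R1=0x00 R2=0x41 R3=0x09 R4=0x24  N=0 Z=1
after  5: R0=0x09 R1=0x01 R2=0x41 R3=0x09 R4=0x24  N=0 Z=0
after  6: R0=0x09 R1=0x01 R2=0x0a R3=0x09 R4=0x24  N=0 Z=0
after  7: R0=0x23 R1=0x01 R2=0x0a R3=0x09 R4=0x24  N=0 Z=0
after  8: R0=0x23 R1=0x0b R2=0x0a R3=0x09 R4=0x24  N=0 Z=0
after  9: R0=0x23 R1=0x0b R2=0x0a R3=0x09 R4=0x18  N=0 Z=0
after 10: R0=0x23 R1=0x0b R2=0x0a R3=0x09 R4=0xf1  N=1 Z=0
-- IRQ taken; context saved, return-PC = 11 --
mismatch: R0: reported 0x2b vs actual 0x23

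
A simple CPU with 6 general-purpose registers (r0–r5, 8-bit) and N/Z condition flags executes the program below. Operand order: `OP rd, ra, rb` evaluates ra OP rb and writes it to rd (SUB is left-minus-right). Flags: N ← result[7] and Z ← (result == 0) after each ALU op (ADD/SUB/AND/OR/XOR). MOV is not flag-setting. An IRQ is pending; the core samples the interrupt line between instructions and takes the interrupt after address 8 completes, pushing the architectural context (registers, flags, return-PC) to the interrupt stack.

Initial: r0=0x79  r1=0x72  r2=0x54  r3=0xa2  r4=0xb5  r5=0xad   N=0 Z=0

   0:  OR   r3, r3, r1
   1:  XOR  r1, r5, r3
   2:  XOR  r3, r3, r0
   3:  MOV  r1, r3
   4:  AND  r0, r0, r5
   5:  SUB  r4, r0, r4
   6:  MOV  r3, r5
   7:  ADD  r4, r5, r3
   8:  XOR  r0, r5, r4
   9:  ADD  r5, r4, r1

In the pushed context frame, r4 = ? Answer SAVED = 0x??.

SAVED = 0x5a

after  0: r0=0x79 r1=0x72 r2=0x54 r3=0xf2 r4=0xb5 r5=0xad  N=1 Z=0
after  1: r0=0x79 r1=0x5f r2=0x54 r3=0xf2 r4=0xb5 r5=0xad  N=0 Z=0
after  2: r0=0x79 r1=0x5f r2=0x54 r3=0x8b r4=0xb5 r5=0xad  N=1 Z=0
after  3: r0=0x79 r1=0x8b r2=0x54 r3=0x8b r4=0xb5 r5=0xad  N=1 Z=0
after  4: r0=0x29 r1=0x8b r2=0x54 r3=0x8b r4=0xb5 r5=0xad  N=0 Z=0
after  5: r0=0x29 r1=0x8b r2=0x54 r3=0x8b r4=0x74 r5=0xad  N=0 Z=0
after  6: r0=0x29 r1=0x8b r2=0x54 r3=0xad r4=0x74 r5=0xad  N=0 Z=0
after  7: r0=0x29 r1=0x8b r2=0x54 r3=0xad r4=0x5a r5=0xad  N=0 Z=0
after  8: r0=0xf7 r1=0x8b r2=0x54 r3=0xad r4=0x5a r5=0xad  N=1 Z=0
-- IRQ taken; context saved, return-PC = 9 --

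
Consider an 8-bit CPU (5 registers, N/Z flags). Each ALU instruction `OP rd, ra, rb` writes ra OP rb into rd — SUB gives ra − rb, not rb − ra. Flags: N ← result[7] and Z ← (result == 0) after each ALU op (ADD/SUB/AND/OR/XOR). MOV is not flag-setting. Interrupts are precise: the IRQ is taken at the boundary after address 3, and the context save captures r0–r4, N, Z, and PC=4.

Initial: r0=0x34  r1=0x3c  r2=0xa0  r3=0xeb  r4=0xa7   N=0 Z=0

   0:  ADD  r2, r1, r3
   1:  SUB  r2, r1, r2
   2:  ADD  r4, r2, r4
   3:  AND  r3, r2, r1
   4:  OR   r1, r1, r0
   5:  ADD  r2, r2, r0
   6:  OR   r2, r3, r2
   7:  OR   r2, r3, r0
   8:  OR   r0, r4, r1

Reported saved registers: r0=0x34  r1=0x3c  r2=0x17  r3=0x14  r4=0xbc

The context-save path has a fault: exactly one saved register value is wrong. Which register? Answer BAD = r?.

BAD = r2

after  0: r0=0x34 r1=0x3c r2=0x27 r3=0xeb r4=0xa7  N=0 Z=0
after  1: r0=0x34 r1=0x3c r2=0x15 r3=0xeb r4=0xa7  N=0 Z=0
after  2: r0=0x34 r1=0x3c r2=0x15 r3=0xeb r4=0xbc  N=1 Z=0
after  3: r0=0x34 r1=0x3c r2=0x15 r3=0x14 r4=0xbc  N=0 Z=0
-- IRQ taken; context saved, return-PC = 4 --
mismatch: r2: reported 0x17 vs actual 0x15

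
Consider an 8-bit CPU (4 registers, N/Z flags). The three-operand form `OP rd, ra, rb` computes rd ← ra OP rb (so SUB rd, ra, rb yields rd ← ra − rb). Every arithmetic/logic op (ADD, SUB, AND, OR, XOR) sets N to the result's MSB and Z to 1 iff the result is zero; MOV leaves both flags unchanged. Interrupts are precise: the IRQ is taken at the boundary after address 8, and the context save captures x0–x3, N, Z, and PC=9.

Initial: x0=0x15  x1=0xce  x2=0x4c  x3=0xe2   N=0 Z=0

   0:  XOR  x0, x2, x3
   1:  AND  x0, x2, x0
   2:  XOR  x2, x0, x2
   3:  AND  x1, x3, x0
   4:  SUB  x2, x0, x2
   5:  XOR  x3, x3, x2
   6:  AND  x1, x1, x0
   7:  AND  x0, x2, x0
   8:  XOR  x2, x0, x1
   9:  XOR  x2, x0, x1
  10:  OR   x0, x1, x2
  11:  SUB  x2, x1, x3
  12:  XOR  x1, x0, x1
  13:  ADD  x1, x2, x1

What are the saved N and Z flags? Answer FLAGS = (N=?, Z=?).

FLAGS = (N=0, Z=0)

after  0: x0=0xae x1=0xce x2=0x4c x3=0xe2  N=1 Z=0
after  1: x0=0x0c x1=0xce x2=0x4c x3=0xe2  N=0 Z=0
after  2: x0=0x0c x1=0xce x2=0x40 x3=0xe2  N=0 Z=0
after  3: x0=0x0c x1=0x00 x2=0x40 x3=0xe2  N=0 Z=1
after  4: x0=0x0c x1=0x00 x2=0xcc x3=0xe2  N=1 Z=0
after  5: x0=0x0c x1=0x00 x2=0xcc x3=0x2e  N=0 Z=0
after  6: x0=0x0c x1=0x00 x2=0xcc x3=0x2e  N=0 Z=1
after  7: x0=0x0c x1=0x00 x2=0xcc x3=0x2e  N=0 Z=0
after  8: x0=0x0c x1=0x00 x2=0x0c x3=0x2e  N=0 Z=0
-- IRQ taken; context saved, return-PC = 9 --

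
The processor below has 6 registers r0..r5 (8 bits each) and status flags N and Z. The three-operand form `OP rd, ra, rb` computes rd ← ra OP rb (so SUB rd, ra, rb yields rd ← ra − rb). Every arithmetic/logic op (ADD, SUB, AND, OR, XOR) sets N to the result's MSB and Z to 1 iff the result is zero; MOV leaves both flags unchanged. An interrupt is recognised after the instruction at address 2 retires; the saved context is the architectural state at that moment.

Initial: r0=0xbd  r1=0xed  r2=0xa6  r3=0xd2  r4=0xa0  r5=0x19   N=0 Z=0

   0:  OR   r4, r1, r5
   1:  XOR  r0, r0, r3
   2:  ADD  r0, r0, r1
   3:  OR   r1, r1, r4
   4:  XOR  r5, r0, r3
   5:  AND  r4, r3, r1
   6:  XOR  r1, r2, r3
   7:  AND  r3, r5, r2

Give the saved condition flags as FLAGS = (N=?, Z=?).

after  0: r0=0xbd r1=0xed r2=0xa6 r3=0xd2 r4=0xfd r5=0x19  N=1 Z=0
after  1: r0=0x6f r1=0xed r2=0xa6 r3=0xd2 r4=0xfd r5=0x19  N=0 Z=0
after  2: r0=0x5c r1=0xed r2=0xa6 r3=0xd2 r4=0xfd r5=0x19  N=0 Z=0
-- IRQ taken; context saved, return-PC = 3 --

FLAGS = (N=0, Z=0)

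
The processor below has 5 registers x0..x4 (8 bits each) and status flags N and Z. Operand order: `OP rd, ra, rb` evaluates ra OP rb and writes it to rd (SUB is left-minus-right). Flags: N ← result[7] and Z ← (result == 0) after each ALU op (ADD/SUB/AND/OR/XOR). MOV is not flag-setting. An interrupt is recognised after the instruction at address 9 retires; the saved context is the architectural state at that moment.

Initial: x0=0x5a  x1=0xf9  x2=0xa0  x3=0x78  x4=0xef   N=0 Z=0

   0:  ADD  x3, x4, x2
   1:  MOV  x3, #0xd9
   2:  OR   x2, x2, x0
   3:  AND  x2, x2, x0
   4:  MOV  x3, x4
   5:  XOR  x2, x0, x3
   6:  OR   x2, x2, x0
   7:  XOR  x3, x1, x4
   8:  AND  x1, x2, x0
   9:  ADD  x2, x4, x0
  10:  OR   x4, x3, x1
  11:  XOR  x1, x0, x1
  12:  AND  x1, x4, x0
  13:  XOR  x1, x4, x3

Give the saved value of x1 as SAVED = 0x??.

after  0: x0=0x5a x1=0xf9 x2=0xa0 x3=0x8f x4=0xef  N=1 Z=0
after  1: x0=0x5a x1=0xf9 x2=0xa0 x3=0xd9 x4=0xef  N=1 Z=0
after  2: x0=0x5a x1=0xf9 x2=0xfa x3=0xd9 x4=0xef  N=1 Z=0
after  3: x0=0x5a x1=0xf9 x2=0x5a x3=0xd9 x4=0xef  N=0 Z=0
after  4: x0=0x5a x1=0xf9 x2=0x5a x3=0xef x4=0xef  N=0 Z=0
after  5: x0=0x5a x1=0xf9 x2=0xb5 x3=0xef x4=0xef  N=1 Z=0
after  6: x0=0x5a x1=0xf9 x2=0xff x3=0xef x4=0xef  N=1 Z=0
after  7: x0=0x5a x1=0xf9 x2=0xff x3=0x16 x4=0xef  N=0 Z=0
after  8: x0=0x5a x1=0x5a x2=0xff x3=0x16 x4=0xef  N=0 Z=0
after  9: x0=0x5a x1=0x5a x2=0x49 x3=0x16 x4=0xef  N=0 Z=0
-- IRQ taken; context saved, return-PC = 10 --

SAVED = 0x5a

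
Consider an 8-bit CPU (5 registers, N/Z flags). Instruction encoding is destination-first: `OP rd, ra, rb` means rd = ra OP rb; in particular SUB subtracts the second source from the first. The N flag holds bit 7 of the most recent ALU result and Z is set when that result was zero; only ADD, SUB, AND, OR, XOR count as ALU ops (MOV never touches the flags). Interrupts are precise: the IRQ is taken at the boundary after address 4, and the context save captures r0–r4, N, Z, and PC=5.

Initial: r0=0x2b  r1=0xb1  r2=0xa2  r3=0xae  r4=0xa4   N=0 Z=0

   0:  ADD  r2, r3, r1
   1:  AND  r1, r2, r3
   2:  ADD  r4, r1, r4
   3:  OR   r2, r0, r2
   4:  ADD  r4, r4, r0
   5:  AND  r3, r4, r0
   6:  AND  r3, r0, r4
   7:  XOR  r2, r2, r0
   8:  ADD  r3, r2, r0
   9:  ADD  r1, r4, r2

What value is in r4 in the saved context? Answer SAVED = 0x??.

after  0: r0=0x2b r1=0xb1 r2=0x5f r3=0xae r4=0xa4  N=0 Z=0
after  1: r0=0x2b r1=0x0e r2=0x5f r3=0xae r4=0xa4  N=0 Z=0
after  2: r0=0x2b r1=0x0e r2=0x5f r3=0xae r4=0xb2  N=1 Z=0
after  3: r0=0x2b r1=0x0e r2=0x7f r3=0xae r4=0xb2  N=0 Z=0
after  4: r0=0x2b r1=0x0e r2=0x7f r3=0xae r4=0xdd  N=1 Z=0
-- IRQ taken; context saved, return-PC = 5 --

SAVED = 0xdd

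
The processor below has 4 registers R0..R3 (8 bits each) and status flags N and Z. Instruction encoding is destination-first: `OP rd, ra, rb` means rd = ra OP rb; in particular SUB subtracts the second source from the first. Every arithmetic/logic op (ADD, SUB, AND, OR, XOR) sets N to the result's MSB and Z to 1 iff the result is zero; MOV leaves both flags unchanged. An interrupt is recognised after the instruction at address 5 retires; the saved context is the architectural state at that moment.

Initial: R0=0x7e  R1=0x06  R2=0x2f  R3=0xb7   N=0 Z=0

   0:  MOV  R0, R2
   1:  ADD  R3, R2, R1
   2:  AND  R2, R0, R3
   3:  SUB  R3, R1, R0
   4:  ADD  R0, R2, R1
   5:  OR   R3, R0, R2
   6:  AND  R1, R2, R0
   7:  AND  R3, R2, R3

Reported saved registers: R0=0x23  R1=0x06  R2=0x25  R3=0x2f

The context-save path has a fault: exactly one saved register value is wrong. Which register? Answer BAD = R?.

after  0: R0=0x2f R1=0x06 R2=0x2f R3=0xb7  N=0 Z=0
after  1: R0=0x2f R1=0x06 R2=0x2f R3=0x35  N=0 Z=0
after  2: R0=0x2f R1=0x06 R2=0x25 R3=0x35  N=0 Z=0
after  3: R0=0x2f R1=0x06 R2=0x25 R3=0xd7  N=1 Z=0
after  4: R0=0x2b R1=0x06 R2=0x25 R3=0xd7  N=0 Z=0
after  5: R0=0x2b R1=0x06 R2=0x25 R3=0x2f  N=0 Z=0
-- IRQ taken; context saved, return-PC = 6 --
mismatch: R0: reported 0x23 vs actual 0x2b

BAD = R0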